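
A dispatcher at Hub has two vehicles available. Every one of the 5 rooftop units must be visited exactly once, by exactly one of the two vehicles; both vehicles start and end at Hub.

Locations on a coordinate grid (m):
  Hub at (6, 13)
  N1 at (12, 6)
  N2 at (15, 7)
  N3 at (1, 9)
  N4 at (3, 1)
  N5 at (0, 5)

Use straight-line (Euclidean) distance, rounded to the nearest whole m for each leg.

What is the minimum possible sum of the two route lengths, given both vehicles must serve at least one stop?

Try each way of splitting the stops between the two vehicles (each non-empty) and, for each split, find the best tour for each vehicle:
  {N1} + {N2, N3, N4, N5}: 18 + 39 = 57
  {N2} + {N1, N3, N4, N5}: 22 + 34 = 56
  {N1, N2} + {N3, N4, N5}: 23 + 27 = 50
  {N3} + {N1, N2, N4, N5}: 12 + 39 = 51
  {N1, N3} + {N2, N4, N5}: 26 + 39 = 65
  {N2, N3} + {N1, N4, N5}: 31 + 34 = 65
  … (15 splits in total)
Best: vehicle 1 Hub → N1 → N2 → Hub = 23; vehicle 2 Hub → N3 → N5 → N4 → Hub = 27; combined 50.

50 m — the smallest possible combined total.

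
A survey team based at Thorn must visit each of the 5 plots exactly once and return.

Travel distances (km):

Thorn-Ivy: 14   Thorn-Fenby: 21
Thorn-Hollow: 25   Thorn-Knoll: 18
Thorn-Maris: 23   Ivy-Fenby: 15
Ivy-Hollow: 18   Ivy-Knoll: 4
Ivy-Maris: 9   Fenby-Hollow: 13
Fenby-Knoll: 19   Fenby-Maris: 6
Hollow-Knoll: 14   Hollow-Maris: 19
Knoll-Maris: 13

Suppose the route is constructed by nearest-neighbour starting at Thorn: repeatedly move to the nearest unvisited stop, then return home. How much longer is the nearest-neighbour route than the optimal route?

Thorn: Ivy=14, Knoll=18, Fenby=21, Maris=23, Hollow=25 ⇒ Ivy
Ivy: Knoll=4, Maris=9, Fenby=15, Hollow=18 ⇒ Knoll
Knoll: Maris=13, Hollow=14, Fenby=19 ⇒ Maris
Maris: Fenby=6, Hollow=19 ⇒ Fenby
Fenby: Hollow=13 ⇒ Hollow
NN route Thorn → Ivy → Knoll → Maris → Fenby → Hollow → Thorn costs 75.
Optimal: Thorn → Ivy → Knoll → Hollow → Fenby → Maris → Thorn costs 74 (by enumerating all 60 distinct tours).
Excess = 75 − 74 = 1.

The nearest-neighbour route is 1 km longer than optimal.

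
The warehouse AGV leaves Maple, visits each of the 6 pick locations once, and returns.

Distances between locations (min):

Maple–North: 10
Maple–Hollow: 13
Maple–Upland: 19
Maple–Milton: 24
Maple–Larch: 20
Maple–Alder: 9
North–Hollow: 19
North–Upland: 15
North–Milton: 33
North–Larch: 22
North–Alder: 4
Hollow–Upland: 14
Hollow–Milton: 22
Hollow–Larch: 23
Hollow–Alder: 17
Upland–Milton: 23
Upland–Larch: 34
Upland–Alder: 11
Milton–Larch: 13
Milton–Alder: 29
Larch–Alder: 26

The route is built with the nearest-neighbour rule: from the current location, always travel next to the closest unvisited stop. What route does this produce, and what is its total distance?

Total distance 97 min via the nearest-neighbour route Maple → Alder → North → Upland → Hollow → Milton → Larch → Maple.

Maple → [Alder:9 / North:10 / Hollow:13 / Upland:19 / Larch:20 / Milton:24] → Alder (9)
Alder → [North:4 / Upland:11 / Hollow:17 / Larch:26 / Milton:29] → North (4)
North → [Upland:15 / Hollow:19 / Larch:22 / Milton:33] → Upland (15)
Upland → [Hollow:14 / Milton:23 / Larch:34] → Hollow (14)
Hollow → [Milton:22 / Larch:23] → Milton (22)
Milton → [Larch:13] → Larch (13)
Return Larch→Maple: 20.
Total = 9 + 4 + 15 + 14 + 22 + 13 + 20 = 97.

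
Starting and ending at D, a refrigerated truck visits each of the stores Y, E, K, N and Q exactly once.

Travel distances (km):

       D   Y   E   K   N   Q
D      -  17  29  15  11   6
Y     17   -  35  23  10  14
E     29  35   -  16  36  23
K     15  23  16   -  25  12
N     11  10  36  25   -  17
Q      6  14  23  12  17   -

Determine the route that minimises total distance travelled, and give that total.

89 km — the shortest possible round trip.

D-Y-E-K-N-Q-D: 17+35+16+25+17+6 = 116
D-Y-E-K-Q-N-D: 17+35+16+12+17+11 = 108
D-Y-E-N-K-Q-D: 17+35+36+25+12+6 = 131
D-Y-E-N-Q-K-D: 17+35+36+17+12+15 = 132
D-Y-E-Q-K-N-D: 17+35+23+12+25+11 = 123
D-Y-E-Q-N-K-D: 17+35+23+17+25+15 = 132
D-Y-K-E-N-Q-D: 17+23+16+36+17+6 = 115
D-Y-K-E-Q-N-D: 17+23+16+23+17+11 = 107
D-Y-K-N-E-Q-D: 17+23+25+36+23+6 = 130
D-Y-K-N-Q-E-D: 17+23+25+17+23+29 = 134
D-Y-K-Q-E-N-D: 17+23+12+23+36+11 = 122
D-Y-K-Q-N-E-D: 17+23+12+17+36+29 = 134
D-Y-N-E-K-Q-D: 17+10+36+16+12+6 = 97
D-Y-N-E-Q-K-D: 17+10+36+23+12+15 = 113
… (46 more)
D-K-E-Q-Y-N-D: 15+16+23+14+10+11 = 89  ← best
The minimum is 89.
One optimal route: D → K → E → Q → Y → N → D (or its reverse).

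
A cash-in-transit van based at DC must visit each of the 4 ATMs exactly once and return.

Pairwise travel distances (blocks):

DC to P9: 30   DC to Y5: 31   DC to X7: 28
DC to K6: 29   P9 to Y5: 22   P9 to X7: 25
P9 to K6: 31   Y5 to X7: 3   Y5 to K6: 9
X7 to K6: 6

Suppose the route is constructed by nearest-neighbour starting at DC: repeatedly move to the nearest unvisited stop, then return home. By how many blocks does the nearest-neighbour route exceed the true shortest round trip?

The nearest-neighbour route is 11 blocks longer than optimal.

From DC: X7=28, K6=29, P9=30, Y5=31 → choose X7 (28).
From X7: Y5=3, K6=6, P9=25 → choose Y5 (3).
From Y5: K6=9, P9=22 → choose K6 (9).
From K6: P9=31 → choose P9 (31).
NN route DC → X7 → Y5 → K6 → P9 → DC costs 101.
Optimal: DC → P9 → Y5 → X7 → K6 → DC costs 90 (by enumerating all 12 distinct tours).
Excess = 101 − 90 = 11.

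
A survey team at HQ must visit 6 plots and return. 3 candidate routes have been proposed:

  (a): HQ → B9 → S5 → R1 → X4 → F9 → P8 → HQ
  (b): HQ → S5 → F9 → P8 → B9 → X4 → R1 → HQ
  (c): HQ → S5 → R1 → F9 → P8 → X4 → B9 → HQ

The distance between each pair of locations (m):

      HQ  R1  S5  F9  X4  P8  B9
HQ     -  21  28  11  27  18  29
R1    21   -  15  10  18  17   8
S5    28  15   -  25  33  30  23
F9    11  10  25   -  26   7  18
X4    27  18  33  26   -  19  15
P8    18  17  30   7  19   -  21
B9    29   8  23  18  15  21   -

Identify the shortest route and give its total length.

123 m — (c) is the shortest.

(a): 29 + 23 + 15 + 18 + 26 + 7 + 18 = 136
(b): 28 + 25 + 7 + 21 + 15 + 18 + 21 = 135
(c): 28 + 15 + 10 + 7 + 19 + 15 + 29 = 123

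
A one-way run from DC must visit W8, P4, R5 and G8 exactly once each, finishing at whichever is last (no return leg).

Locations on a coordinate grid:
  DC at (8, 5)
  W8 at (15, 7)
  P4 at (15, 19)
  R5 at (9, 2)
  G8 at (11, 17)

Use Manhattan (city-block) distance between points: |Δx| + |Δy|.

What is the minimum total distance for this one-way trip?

There are 4! = 24 possible orderings.
DC - W8 - P4 - R5 - G8: 9+12+23+17 = 61
DC - W8 - P4 - G8 - R5: 9+12+6+17 = 44
DC - W8 - R5 - P4 - G8: 9+11+23+6 = 49
DC - W8 - R5 - G8 - P4: 9+11+17+6 = 43
DC - W8 - G8 - P4 - R5: 9+14+6+23 = 52
DC - W8 - G8 - R5 - P4: 9+14+17+23 = 63
DC - P4 - W8 - R5 - G8: 21+12+11+17 = 61
DC - P4 - W8 - G8 - R5: 21+12+14+17 = 64
DC - P4 - R5 - W8 - G8: 21+23+11+14 = 69
DC - P4 - R5 - G8 - W8: 21+23+17+14 = 75
DC - P4 - G8 - W8 - R5: 21+6+14+11 = 52
DC - P4 - G8 - R5 - W8: 21+6+17+11 = 55
DC - R5 - W8 - P4 - G8: 4+11+12+6 = 33
DC - R5 - W8 - G8 - P4: 4+11+14+6 = 35
… (10 more)
The minimum is 33.
One shortest path: DC → R5 → W8 → P4 → G8.

33 — the minimum one-way total.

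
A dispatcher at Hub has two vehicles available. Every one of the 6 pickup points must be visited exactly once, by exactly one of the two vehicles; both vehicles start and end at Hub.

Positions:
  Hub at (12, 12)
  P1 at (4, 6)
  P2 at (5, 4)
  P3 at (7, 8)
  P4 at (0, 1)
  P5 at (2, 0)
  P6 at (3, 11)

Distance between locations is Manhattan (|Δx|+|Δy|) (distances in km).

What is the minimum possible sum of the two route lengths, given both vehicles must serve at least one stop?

68 km — the smallest possible combined total.

There are 2^5 − 1 = 31 ways to divide the 6 stops into two non-empty groups. For each, the best each vehicle can do is its own shortest tour through its group:
  {P1} + {P2, P3, P4, P5, P6}: 28 + 48 = 76
  {P2} + {P1, P3, P4, P5, P6}: 30 + 48 = 78
  {P1, P2} + {P3, P4, P5, P6}: 32 + 48 = 80
  {P3} + {P1, P2, P4, P5, P6}: 18 + 50 = 68
  {P1, P3} + {P2, P4, P5, P6}: 28 + 48 = 76
  {P2, P3} + {P1, P4, P5, P6}: 30 + 48 = 78
  … (31 splits in total)
Best: vehicle 1 Hub → P3 → Hub = 18; vehicle 2 Hub → P1 → P2 → P4 → P5 → P6 → Hub = 50; combined 68.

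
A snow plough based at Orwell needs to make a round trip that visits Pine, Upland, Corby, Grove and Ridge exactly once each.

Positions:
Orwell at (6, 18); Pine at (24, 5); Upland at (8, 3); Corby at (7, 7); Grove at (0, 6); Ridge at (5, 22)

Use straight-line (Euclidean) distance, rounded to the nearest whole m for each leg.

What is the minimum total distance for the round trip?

Orwell→Pine→Upland→Corby→Grove→Ridge→Orwell: 22+16+4+7+17+4 = 70
Orwell→Pine→Upland→Corby→Ridge→Grove→Orwell: 22+16+4+15+17+13 = 87
Orwell→Pine→Upland→Grove→Corby→Ridge→Orwell: 22+16+9+7+15+4 = 73
Orwell→Pine→Upland→Grove→Ridge→Corby→Orwell: 22+16+9+17+15+11 = 90
Orwell→Pine→Upland→Ridge→Corby→Grove→Orwell: 22+16+19+15+7+13 = 92
Orwell→Pine→Upland→Ridge→Grove→Corby→Orwell: 22+16+19+17+7+11 = 92
Orwell→Pine→Corby→Upland→Grove→Ridge→Orwell: 22+17+4+9+17+4 = 73
Orwell→Pine→Corby→Upland→Ridge→Grove→Orwell: 22+17+4+19+17+13 = 92
Orwell→Pine→Corby→Grove→Upland→Ridge→Orwell: 22+17+7+9+19+4 = 78
Orwell→Pine→Corby→Grove→Ridge→Upland→Orwell: 22+17+7+17+19+15 = 97
Orwell→Pine→Corby→Ridge→Upland→Grove→Orwell: 22+17+15+19+9+13 = 95
Orwell→Pine→Corby→Ridge→Grove→Upland→Orwell: 22+17+15+17+9+15 = 95
Orwell→Pine→Grove→Upland→Corby→Ridge→Orwell: 22+24+9+4+15+4 = 78
Orwell→Pine→Grove→Upland→Ridge→Corby→Orwell: 22+24+9+19+15+11 = 100
… (46 more)
Orwell→Grove→Corby→Upland→Pine→Ridge→Orwell: 13+7+4+16+25+4 = 69  ← best
The minimum is 69.
One optimal route: Orwell → Grove → Corby → Upland → Pine → Ridge → Orwell (or its reverse).

Shortest round trip = 69 m.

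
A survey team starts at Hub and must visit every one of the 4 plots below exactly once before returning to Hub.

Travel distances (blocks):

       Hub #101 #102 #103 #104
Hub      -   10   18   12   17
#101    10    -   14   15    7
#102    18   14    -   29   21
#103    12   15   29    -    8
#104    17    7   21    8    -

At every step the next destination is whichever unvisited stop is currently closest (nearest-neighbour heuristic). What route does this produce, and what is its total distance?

From Hub: distances to unvisited — #101=10, #103=12, #104=17, #102=18. Nearest is #101 (10).
From #101: distances to unvisited — #104=7, #102=14, #103=15. Nearest is #104 (7).
From #104: distances to unvisited — #103=8, #102=21. Nearest is #103 (8).
From #103: distances to unvisited — #102=29. Nearest is #102 (29).
Return #102→Hub: 18.
Total = 10 + 7 + 8 + 29 + 18 = 72.

Total distance 72 blocks via the nearest-neighbour route Hub → #101 → #104 → #103 → #102 → Hub.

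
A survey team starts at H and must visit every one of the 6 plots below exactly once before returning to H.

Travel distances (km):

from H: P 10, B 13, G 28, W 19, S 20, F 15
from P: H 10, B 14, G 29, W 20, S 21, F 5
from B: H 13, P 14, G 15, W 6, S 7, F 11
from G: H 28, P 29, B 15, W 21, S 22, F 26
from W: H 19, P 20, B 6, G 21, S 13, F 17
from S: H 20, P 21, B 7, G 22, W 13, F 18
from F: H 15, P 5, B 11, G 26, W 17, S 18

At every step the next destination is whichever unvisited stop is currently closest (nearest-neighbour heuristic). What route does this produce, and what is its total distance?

H → [P:10 / B:13 / F:15 / W:19 / S:20 / G:28] → P (10)
P → [F:5 / B:14 / W:20 / S:21 / G:29] → F (5)
F → [B:11 / W:17 / S:18 / G:26] → B (11)
B → [W:6 / S:7 / G:15] → W (6)
W → [S:13 / G:21] → S (13)
S → [G:22] → G (22)
Return G→H: 28.
Total = 10 + 5 + 11 + 6 + 13 + 22 + 28 = 95.

Nearest-neighbour total = 95 km; route H → P → F → B → W → S → G → H.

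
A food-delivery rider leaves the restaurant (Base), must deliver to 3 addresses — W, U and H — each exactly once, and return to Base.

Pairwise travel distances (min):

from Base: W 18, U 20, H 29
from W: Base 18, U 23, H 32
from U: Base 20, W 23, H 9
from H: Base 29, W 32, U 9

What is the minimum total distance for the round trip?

Minimum total distance: 79 min.

There are 3 distinct closed tours to check (reversals are equivalent).
Base - W - U - H - Base: 18+23+9+29 = 79
Base - W - H - U - Base: 18+32+9+20 = 79
Base - U - W - H - Base: 20+23+32+29 = 104
The minimum is 79.
One optimal route: Base → W → U → H → Base (or its reverse).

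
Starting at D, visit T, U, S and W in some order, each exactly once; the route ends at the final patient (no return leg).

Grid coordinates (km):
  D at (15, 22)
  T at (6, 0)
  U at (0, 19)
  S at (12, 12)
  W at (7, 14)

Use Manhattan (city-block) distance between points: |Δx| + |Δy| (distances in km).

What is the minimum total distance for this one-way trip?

There are 4! = 24 possible orderings.
D → T → U → S → W: 31+25+19+7 = 82
D → T → U → W → S: 31+25+12+7 = 75
D → T → S → U → W: 31+18+19+12 = 80
D → T → S → W → U: 31+18+7+12 = 68
D → T → W → U → S: 31+15+12+19 = 77
D → T → W → S → U: 31+15+7+19 = 72
D → U → T → S → W: 18+25+18+7 = 68
D → U → T → W → S: 18+25+15+7 = 65
D → U → S → T → W: 18+19+18+15 = 70
D → U → S → W → T: 18+19+7+15 = 59
D → U → W → T → S: 18+12+15+18 = 63
D → U → W → S → T: 18+12+7+18 = 55
D → S → T → U → W: 13+18+25+12 = 68
D → S → T → W → U: 13+18+15+12 = 58
… (10 more)
The minimum is 55.
One shortest path: D → U → W → S → T.

55 km — the minimum one-way total.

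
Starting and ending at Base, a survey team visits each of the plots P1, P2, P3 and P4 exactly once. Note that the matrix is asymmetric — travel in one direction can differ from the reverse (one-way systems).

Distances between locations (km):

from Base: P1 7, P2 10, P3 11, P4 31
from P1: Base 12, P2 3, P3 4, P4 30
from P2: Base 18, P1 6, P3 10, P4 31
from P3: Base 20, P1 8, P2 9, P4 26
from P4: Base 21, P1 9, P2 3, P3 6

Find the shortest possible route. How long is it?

Minimum total distance: 58 km.

Base→P1→P2→P3→P4→Base: 7+3+10+26+21 = 67
Base→P1→P2→P4→P3→Base: 7+3+31+6+20 = 67
Base→P1→P3→P2→P4→Base: 7+4+9+31+21 = 72
Base→P1→P3→P4→P2→Base: 7+4+26+3+18 = 58
Base→P1→P4→P2→P3→Base: 7+30+3+10+20 = 70
Base→P1→P4→P3→P2→Base: 7+30+6+9+18 = 70
Base→P2→P1→P3→P4→Base: 10+6+4+26+21 = 67
Base→P2→P1→P4→P3→Base: 10+6+30+6+20 = 72
Base→P2→P3→P1→P4→Base: 10+10+8+30+21 = 79
Base→P2→P3→P4→P1→Base: 10+10+26+9+12 = 67
Base→P2→P4→P1→P3→Base: 10+31+9+4+20 = 74
Base→P2→P4→P3→P1→Base: 10+31+6+8+12 = 67
Base→P3→P1→P2→P4→Base: 11+8+3+31+21 = 74
Base→P3→P1→P4→P2→Base: 11+8+30+3+18 = 70
… (10 more)
The minimum is 58.
One optimal route: Base → P1 → P3 → P4 → P2 → Base.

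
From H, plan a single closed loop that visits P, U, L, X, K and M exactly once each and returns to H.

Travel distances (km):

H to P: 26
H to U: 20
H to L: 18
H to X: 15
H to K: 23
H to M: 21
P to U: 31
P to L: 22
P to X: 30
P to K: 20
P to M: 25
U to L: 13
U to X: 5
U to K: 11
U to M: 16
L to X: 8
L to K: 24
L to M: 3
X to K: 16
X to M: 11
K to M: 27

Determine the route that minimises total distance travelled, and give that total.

Shortest round trip = 94 km.

There are 360 distinct closed tours to check (reversals are equivalent).
H - P - U - L - X - K - M - H: 26+31+13+8+16+27+21 = 142
H - P - U - L - X - M - K - H: 26+31+13+8+11+27+23 = 139
H - P - U - L - K - X - M - H: 26+31+13+24+16+11+21 = 142
H - P - U - L - K - M - X - H: 26+31+13+24+27+11+15 = 147
H - P - U - L - M - X - K - H: 26+31+13+3+11+16+23 = 123
H - P - U - L - M - K - X - H: 26+31+13+3+27+16+15 = 131
H - P - U - X - L - K - M - H: 26+31+5+8+24+27+21 = 142
H - P - U - X - L - M - K - H: 26+31+5+8+3+27+23 = 123
… (352 more)
H - P - K - U - X - L - M - H: 26+20+11+5+8+3+21 = 94  ← best
The minimum is 94.
One optimal route: H → P → K → U → X → L → M → H (or its reverse).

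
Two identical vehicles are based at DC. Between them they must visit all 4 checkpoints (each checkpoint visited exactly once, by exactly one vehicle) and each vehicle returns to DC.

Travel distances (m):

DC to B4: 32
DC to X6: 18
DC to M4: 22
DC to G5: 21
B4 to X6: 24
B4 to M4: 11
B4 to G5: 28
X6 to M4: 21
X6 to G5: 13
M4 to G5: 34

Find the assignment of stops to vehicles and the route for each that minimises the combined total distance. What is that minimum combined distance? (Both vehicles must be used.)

There are 2^3 − 1 = 7 ways to divide the 4 stops into two non-empty groups. For each, the best each vehicle can do is its own shortest tour through its group:
  {B4} + {X6, M4, G5}: 64 + 77 = 141
  {X6} + {B4, M4, G5}: 36 + 82 = 118
  {B4, X6} + {M4, G5}: 74 + 77 = 151
  {M4} + {B4, X6, G5}: 44 + 90 = 134
  {B4, M4} + {X6, G5}: 65 + 52 = 117
  {X6, M4} + {B4, G5}: 61 + 81 = 142
  … (7 splits in total)
Best: vehicle 1 DC → B4 → M4 → DC = 65; vehicle 2 DC → X6 → G5 → DC = 52; combined 117.

Minimum combined distance: 117 m.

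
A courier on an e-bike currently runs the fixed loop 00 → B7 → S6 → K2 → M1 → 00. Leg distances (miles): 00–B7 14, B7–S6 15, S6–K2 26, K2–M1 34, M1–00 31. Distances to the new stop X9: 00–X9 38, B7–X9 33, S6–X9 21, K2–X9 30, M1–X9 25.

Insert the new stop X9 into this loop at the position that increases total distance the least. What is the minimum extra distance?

Insertion cost between consecutive stops i–j is d(i,X9) + d(X9,j) − d(i,j):
  between 00 and B7: 38 + 33 − 14 = 57
  between B7 and S6: 33 + 21 − 15 = 39
  between S6 and K2: 21 + 30 − 26 = 25
  between K2 and M1: 30 + 25 − 34 = 21
  between M1 and 00: 25 + 38 − 31 = 32
Cheapest insertion is between K2 and M1, adding 21.
New total = 120 + 21 = 141.

Adding 21 miles by placing X9 on the K2–M1 leg.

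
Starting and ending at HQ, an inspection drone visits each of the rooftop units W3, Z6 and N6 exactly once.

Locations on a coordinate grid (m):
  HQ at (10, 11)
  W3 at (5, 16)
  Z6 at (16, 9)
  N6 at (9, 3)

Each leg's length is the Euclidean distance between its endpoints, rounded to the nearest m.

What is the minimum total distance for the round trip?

Shortest round trip = 36 m.

There are 3 distinct closed tours to check (reversals are equivalent).
HQ - W3 - Z6 - N6 - HQ: 7+13+9+8 = 37
HQ - W3 - N6 - Z6 - HQ: 7+14+9+6 = 36
HQ - Z6 - W3 - N6 - HQ: 6+13+14+8 = 41
The minimum is 36.
One optimal route: HQ → W3 → N6 → Z6 → HQ (or its reverse).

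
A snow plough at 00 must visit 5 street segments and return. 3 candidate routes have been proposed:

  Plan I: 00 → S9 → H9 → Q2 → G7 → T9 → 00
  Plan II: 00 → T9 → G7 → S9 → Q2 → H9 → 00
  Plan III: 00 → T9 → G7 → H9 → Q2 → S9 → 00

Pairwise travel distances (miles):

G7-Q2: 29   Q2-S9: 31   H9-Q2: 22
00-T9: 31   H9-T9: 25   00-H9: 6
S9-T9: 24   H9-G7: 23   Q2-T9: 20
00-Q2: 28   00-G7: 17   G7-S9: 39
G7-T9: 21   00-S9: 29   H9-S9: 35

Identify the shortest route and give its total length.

Plan I: 29 + 35 + 22 + 29 + 21 + 31 = 167
Plan II: 31 + 21 + 39 + 31 + 22 + 6 = 150
Plan III: 31 + 21 + 23 + 22 + 31 + 29 = 157

150 miles — Plan II is the shortest.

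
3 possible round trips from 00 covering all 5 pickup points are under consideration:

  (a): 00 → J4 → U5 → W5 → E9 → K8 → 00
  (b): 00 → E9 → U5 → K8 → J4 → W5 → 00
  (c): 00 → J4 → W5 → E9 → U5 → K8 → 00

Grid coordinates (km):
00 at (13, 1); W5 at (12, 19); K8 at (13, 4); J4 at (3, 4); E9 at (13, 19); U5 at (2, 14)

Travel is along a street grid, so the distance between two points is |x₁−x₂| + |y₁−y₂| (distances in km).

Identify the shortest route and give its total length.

(a): 13 + 11 + 15 + 1 + 15 + 3 = 58
(b): 18 + 16 + 21 + 10 + 24 + 19 = 108
(c): 13 + 24 + 1 + 16 + 21 + 3 = 78

58 km — (a) is the shortest.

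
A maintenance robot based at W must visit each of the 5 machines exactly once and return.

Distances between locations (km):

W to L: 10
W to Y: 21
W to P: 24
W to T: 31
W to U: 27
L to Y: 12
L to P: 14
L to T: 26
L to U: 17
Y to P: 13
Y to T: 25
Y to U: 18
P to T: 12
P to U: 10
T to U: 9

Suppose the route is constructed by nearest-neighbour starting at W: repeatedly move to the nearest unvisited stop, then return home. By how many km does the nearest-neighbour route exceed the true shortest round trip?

W: L=10, Y=21, P=24, U=27, T=31 ⇒ L
L: Y=12, P=14, U=17, T=26 ⇒ Y
Y: P=13, U=18, T=25 ⇒ P
P: U=10, T=12 ⇒ U
U: T=9 ⇒ T
NN route W → L → Y → P → U → T → W costs 85.
Optimal: W → L → U → T → P → Y → W costs 82 (by enumerating all 60 distinct tours).
Excess = 85 − 82 = 3.

3 km longer than the optimal tour.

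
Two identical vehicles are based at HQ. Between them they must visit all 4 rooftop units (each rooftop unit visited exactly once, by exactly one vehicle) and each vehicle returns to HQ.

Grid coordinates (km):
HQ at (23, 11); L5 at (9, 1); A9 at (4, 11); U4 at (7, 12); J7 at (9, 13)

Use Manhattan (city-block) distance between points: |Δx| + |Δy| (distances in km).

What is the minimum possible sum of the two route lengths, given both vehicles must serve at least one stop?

Minimum combined distance: 90 km.

Try each way of splitting the stops between the two vehicles (each non-empty) and, for each split, find the best tour for each vehicle:
  {L5} + {A9, U4, J7}: 48 + 42 = 90
  {A9} + {L5, U4, J7}: 38 + 56 = 94
  {L5, A9} + {U4, J7}: 58 + 36 = 94
  {U4} + {L5, A9, J7}: 34 + 62 = 96
  {L5, U4} + {A9, J7}: 54 + 42 = 96
  {A9, U4} + {L5, J7}: 40 + 52 = 92
  … (7 splits in total)
Best: vehicle 1 HQ → L5 → HQ = 48; vehicle 2 HQ → A9 → U4 → J7 → HQ = 42; combined 90.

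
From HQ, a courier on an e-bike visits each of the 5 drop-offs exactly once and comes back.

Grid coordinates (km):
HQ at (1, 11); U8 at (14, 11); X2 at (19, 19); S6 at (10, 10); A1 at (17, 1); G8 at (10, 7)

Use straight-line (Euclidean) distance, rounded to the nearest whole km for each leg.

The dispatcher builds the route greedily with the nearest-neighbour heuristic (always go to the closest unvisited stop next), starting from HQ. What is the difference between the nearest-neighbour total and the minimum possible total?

5 km longer than the optimal tour.

From HQ: S6=9, G8=10, U8=13, A1=19, X2=20 → choose S6 (9).
From S6: G8=3, U8=4, A1=11, X2=13 → choose G8 (3).
From G8: U8=6, A1=9, X2=15 → choose U8 (6).
From U8: X2=9, A1=10 → choose X2 (9).
From X2: A1=18 → choose A1 (18).
NN route HQ → S6 → G8 → U8 → X2 → A1 → HQ costs 64.
Optimal: HQ → S6 → U8 → X2 → A1 → G8 → HQ costs 59 (by enumerating all 60 distinct tours).
Excess = 64 − 59 = 5.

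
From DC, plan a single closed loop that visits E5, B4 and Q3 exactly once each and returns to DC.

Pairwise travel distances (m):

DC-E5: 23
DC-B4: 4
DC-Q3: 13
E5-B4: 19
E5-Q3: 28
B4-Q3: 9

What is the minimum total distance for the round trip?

DC-E5-B4-Q3-DC: 23+19+9+13 = 64
DC-E5-Q3-B4-DC: 23+28+9+4 = 64
DC-B4-E5-Q3-DC: 4+19+28+13 = 64
The minimum is 64.
One optimal route: DC → E5 → B4 → Q3 → DC (or its reverse).

Minimum total distance: 64 m.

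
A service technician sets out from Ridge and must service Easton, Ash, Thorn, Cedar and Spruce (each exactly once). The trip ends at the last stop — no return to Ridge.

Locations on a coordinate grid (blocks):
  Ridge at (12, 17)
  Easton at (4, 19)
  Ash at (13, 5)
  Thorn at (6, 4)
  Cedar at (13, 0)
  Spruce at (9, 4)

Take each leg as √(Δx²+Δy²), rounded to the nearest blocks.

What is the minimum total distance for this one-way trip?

Minimum one-way distance = 35 blocks.

There are 5! = 120 possible orderings.
Ridge → Easton → Ash → Thorn → Cedar → Spruce: 8+17+7+8+6 = 46
Ridge → Easton → Ash → Thorn → Spruce → Cedar: 8+17+7+3+6 = 41
Ridge → Easton → Ash → Cedar → Thorn → Spruce: 8+17+5+8+3 = 41
Ridge → Easton → Ash → Cedar → Spruce → Thorn: 8+17+5+6+3 = 39
Ridge → Easton → Ash → Spruce → Thorn → Cedar: 8+17+4+3+8 = 40
Ridge → Easton → Ash → Spruce → Cedar → Thorn: 8+17+4+6+8 = 43
Ridge → Easton → Thorn → Ash → Cedar → Spruce: 8+15+7+5+6 = 41
Ridge → Easton → Thorn → Ash → Spruce → Cedar: 8+15+7+4+6 = 40
Ridge → Easton → Thorn → Cedar → Ash → Spruce: 8+15+8+5+4 = 40
Ridge → Easton → Thorn → Cedar → Spruce → Ash: 8+15+8+6+4 = 41
Ridge → Easton → Thorn → Spruce → Ash → Cedar: 8+15+3+4+5 = 35
Ridge → Easton → Thorn → Spruce → Cedar → Ash: 8+15+3+6+5 = 37
Ridge → Easton → Cedar → Ash → Thorn → Spruce: 8+21+5+7+3 = 44
Ridge → Easton → Cedar → Ash → Spruce → Thorn: 8+21+5+4+3 = 41
… (106 more)
The minimum is 35.
One shortest path: Ridge → Easton → Thorn → Spruce → Ash → Cedar.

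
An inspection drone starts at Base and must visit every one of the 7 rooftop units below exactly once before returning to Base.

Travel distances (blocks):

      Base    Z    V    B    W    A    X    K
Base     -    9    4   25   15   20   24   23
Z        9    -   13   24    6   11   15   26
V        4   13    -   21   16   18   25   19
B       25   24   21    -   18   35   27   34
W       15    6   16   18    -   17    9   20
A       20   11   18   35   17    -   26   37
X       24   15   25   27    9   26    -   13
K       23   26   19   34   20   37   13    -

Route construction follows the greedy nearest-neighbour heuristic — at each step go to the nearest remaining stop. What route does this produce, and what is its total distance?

Base → [V:4 / Z:9 / W:15 / A:20 / K:23 / X:24 / B:25] → V (4)
V → [Z:13 / W:16 / A:18 / K:19 / B:21 / X:25] → Z (13)
Z → [W:6 / A:11 / X:15 / B:24 / K:26] → W (6)
W → [X:9 / A:17 / B:18 / K:20] → X (9)
X → [K:13 / A:26 / B:27] → K (13)
K → [B:34 / A:37] → B (34)
B → [A:35] → A (35)
Return A→Base: 20.
Total = 4 + 13 + 6 + 9 + 13 + 34 + 35 + 20 = 134.

Total distance 134 blocks via the nearest-neighbour route Base → V → Z → W → X → K → B → A → Base.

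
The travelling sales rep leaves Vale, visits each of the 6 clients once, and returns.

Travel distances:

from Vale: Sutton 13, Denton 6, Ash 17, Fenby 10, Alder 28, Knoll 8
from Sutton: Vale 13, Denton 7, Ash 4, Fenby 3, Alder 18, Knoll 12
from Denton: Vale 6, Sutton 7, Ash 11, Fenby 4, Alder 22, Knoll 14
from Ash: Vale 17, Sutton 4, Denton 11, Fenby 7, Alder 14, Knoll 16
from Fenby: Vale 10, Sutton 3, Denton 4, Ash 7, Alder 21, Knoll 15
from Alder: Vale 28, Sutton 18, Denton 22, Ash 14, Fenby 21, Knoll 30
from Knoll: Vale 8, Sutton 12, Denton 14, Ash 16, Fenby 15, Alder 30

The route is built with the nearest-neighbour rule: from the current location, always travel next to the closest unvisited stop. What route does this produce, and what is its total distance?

69 along Vale → Denton → Fenby → Sutton → Ash → Alder → Knoll → Vale.

From Vale: distances to unvisited — Denton=6, Knoll=8, Fenby=10, Sutton=13, Ash=17, Alder=28. Nearest is Denton (6).
From Denton: distances to unvisited — Fenby=4, Sutton=7, Ash=11, Knoll=14, Alder=22. Nearest is Fenby (4).
From Fenby: distances to unvisited — Sutton=3, Ash=7, Knoll=15, Alder=21. Nearest is Sutton (3).
From Sutton: distances to unvisited — Ash=4, Knoll=12, Alder=18. Nearest is Ash (4).
From Ash: distances to unvisited — Alder=14, Knoll=16. Nearest is Alder (14).
From Alder: distances to unvisited — Knoll=30. Nearest is Knoll (30).
Return Knoll→Vale: 8.
Total = 6 + 4 + 3 + 4 + 14 + 30 + 8 = 69.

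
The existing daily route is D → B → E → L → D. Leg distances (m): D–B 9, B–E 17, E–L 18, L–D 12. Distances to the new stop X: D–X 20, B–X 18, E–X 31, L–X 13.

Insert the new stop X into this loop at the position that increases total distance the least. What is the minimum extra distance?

Insertion cost between consecutive stops i–j is d(i,X) + d(X,j) − d(i,j):
  between D and B: 20 + 18 − 9 = 29
  between B and E: 18 + 31 − 17 = 32
  between E and L: 31 + 13 − 18 = 26
  between L and D: 13 + 20 − 12 = 21
Cheapest insertion is between L and D, adding 21.
New total = 56 + 21 = 77.

Minimum extra distance: 21 m, inserting X between L and D.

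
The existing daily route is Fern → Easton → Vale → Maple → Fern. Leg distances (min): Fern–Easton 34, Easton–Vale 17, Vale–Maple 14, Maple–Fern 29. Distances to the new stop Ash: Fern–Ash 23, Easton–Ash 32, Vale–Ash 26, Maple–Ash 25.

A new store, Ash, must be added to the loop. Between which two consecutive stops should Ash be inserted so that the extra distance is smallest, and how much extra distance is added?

Insertion cost between consecutive stops i–j is d(i,Ash) + d(Ash,j) − d(i,j):
  between Fern and Easton: 23 + 32 − 34 = 21
  between Easton and Vale: 32 + 26 − 17 = 41
  between Vale and Maple: 26 + 25 − 14 = 37
  between Maple and Fern: 25 + 23 − 29 = 19
Cheapest insertion is between Maple and Fern, adding 19.
New total = 94 + 19 = 113.

Minimum extra distance: 19 min, inserting Ash between Maple and Fern.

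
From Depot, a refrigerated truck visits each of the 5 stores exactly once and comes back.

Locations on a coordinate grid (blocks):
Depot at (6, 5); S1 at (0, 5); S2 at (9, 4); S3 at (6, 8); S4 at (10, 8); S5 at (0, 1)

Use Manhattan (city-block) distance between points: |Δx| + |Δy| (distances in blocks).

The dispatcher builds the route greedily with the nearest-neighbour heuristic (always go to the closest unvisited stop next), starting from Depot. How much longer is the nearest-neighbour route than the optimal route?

The nearest-neighbour route is 2 blocks longer than optimal.

From Depot: S3=3, S2=4, S1=6, S4=7, S5=10 → choose S3 (3).
From S3: S4=4, S2=7, S1=9, S5=13 → choose S4 (4).
From S4: S2=5, S1=13, S5=17 → choose S2 (5).
From S2: S1=10, S5=12 → choose S1 (10).
From S1: S5=4 → choose S5 (4).
NN route Depot → S3 → S4 → S2 → S1 → S5 → Depot costs 36.
Optimal: Depot → S1 → S5 → S2 → S4 → S3 → Depot costs 34 (by enumerating all 60 distinct tours).
Excess = 36 − 34 = 2.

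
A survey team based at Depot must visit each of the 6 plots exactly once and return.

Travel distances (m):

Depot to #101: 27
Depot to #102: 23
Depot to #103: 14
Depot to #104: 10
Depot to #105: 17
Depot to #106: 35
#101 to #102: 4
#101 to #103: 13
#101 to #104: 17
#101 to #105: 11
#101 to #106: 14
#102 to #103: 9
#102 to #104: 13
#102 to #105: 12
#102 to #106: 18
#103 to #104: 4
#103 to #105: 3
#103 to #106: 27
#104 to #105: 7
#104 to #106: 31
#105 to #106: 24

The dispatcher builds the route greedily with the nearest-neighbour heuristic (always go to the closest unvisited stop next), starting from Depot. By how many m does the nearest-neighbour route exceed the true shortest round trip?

From Depot: #104=10, #103=14, #105=17, #102=23, #101=27, #106=35 → choose #104 (10).
From #104: #103=4, #105=7, #102=13, #101=17, #106=31 → choose #103 (4).
From #103: #105=3, #102=9, #101=13, #106=27 → choose #105 (3).
From #105: #101=11, #102=12, #106=24 → choose #101 (11).
From #101: #102=4, #106=14 → choose #102 (4).
From #102: #106=18 → choose #106 (18).
NN route Depot → #104 → #103 → #105 → #101 → #102 → #106 → Depot costs 85.
Optimal: Depot → #102 → #101 → #106 → #105 → #103 → #104 → Depot costs 82 (by enumerating all 360 distinct tours).
Excess = 85 − 82 = 3.

The nearest-neighbour route is 3 m longer than optimal.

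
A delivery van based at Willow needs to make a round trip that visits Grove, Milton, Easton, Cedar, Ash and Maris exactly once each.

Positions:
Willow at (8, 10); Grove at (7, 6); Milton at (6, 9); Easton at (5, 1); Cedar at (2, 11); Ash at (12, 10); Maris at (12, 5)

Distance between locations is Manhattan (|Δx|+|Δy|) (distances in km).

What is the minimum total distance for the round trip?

Minimum total distance: 44 km.

Willow - Grove - Milton - Easton - Cedar - Ash - Maris - Willow: 5+4+9+13+11+5+9 = 56
Willow - Grove - Milton - Easton - Cedar - Maris - Ash - Willow: 5+4+9+13+16+5+4 = 56
Willow - Grove - Milton - Easton - Ash - Cedar - Maris - Willow: 5+4+9+16+11+16+9 = 70
Willow - Grove - Milton - Easton - Ash - Maris - Cedar - Willow: 5+4+9+16+5+16+7 = 62
Willow - Grove - Milton - Easton - Maris - Cedar - Ash - Willow: 5+4+9+11+16+11+4 = 60
Willow - Grove - Milton - Easton - Maris - Ash - Cedar - Willow: 5+4+9+11+5+11+7 = 52
Willow - Grove - Milton - Cedar - Easton - Ash - Maris - Willow: 5+4+6+13+16+5+9 = 58
Willow - Grove - Milton - Cedar - Easton - Maris - Ash - Willow: 5+4+6+13+11+5+4 = 48
… (352 more)
Willow - Milton - Cedar - Easton - Grove - Maris - Ash - Willow: 3+6+13+7+6+5+4 = 44  ← best
The minimum is 44.
One optimal route: Willow → Milton → Cedar → Easton → Grove → Maris → Ash → Willow (or its reverse).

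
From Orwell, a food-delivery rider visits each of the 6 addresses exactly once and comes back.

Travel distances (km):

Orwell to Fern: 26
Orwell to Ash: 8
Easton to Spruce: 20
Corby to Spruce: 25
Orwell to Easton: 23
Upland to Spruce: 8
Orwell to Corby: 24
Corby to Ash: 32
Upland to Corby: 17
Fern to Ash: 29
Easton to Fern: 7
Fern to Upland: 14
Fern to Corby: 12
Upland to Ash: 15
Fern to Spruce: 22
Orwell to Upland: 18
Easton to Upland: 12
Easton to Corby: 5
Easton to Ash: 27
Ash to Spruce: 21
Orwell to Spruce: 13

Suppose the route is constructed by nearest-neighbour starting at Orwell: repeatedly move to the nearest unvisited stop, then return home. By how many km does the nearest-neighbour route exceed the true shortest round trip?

From Orwell: Ash=8, Spruce=13, Upland=18, Easton=23, Corby=24, Fern=26 → choose Ash (8).
From Ash: Upland=15, Spruce=21, Easton=27, Fern=29, Corby=32 → choose Upland (15).
From Upland: Spruce=8, Easton=12, Fern=14, Corby=17 → choose Spruce (8).
From Spruce: Easton=20, Fern=22, Corby=25 → choose Easton (20).
From Easton: Corby=5, Fern=7 → choose Corby (5).
From Corby: Fern=12 → choose Fern (12).
NN route Orwell → Ash → Upland → Spruce → Easton → Corby → Fern → Orwell costs 94.
Optimal: Orwell → Corby → Easton → Fern → Upland → Spruce → Ash → Orwell costs 87 (by enumerating all 360 distinct tours).
Excess = 94 − 87 = 7.

7 km longer than the optimal tour.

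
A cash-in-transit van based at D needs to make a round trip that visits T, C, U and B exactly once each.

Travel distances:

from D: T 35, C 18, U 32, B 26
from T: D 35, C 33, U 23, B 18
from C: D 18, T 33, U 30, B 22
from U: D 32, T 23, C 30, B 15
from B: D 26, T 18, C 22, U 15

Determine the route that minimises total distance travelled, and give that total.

D-T-C-U-B-D: 35+33+30+15+26 = 139
D-T-C-B-U-D: 35+33+22+15+32 = 137
D-T-U-C-B-D: 35+23+30+22+26 = 136
D-T-U-B-C-D: 35+23+15+22+18 = 113
D-T-B-C-U-D: 35+18+22+30+32 = 137
D-T-B-U-C-D: 35+18+15+30+18 = 116
D-C-T-U-B-D: 18+33+23+15+26 = 115
D-C-T-B-U-D: 18+33+18+15+32 = 116
D-C-U-T-B-D: 18+30+23+18+26 = 115
D-C-B-T-U-D: 18+22+18+23+32 = 113
D-U-T-C-B-D: 32+23+33+22+26 = 136
D-U-C-T-B-D: 32+30+33+18+26 = 139
The minimum is 113.
One optimal route: D → T → U → B → C → D (or its reverse).

Minimum total distance: 113.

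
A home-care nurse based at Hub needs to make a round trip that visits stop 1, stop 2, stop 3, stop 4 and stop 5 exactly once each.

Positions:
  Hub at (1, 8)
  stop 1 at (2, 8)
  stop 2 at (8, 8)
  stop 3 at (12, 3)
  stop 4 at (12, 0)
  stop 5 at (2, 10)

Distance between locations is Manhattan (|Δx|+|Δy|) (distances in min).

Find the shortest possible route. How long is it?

42 min — the shortest possible round trip.

With 5 stops there are 5!/2 = 60 distinct round trips (a route and its reverse cost the same).
Hub → stop 1 → stop 2 → stop 3 → stop 4 → stop 5 → Hub: 1+6+9+3+20+3 = 42
Hub → stop 1 → stop 2 → stop 3 → stop 5 → stop 4 → Hub: 1+6+9+17+20+19 = 72
Hub → stop 1 → stop 2 → stop 4 → stop 3 → stop 5 → Hub: 1+6+12+3+17+3 = 42
Hub → stop 1 → stop 2 → stop 4 → stop 5 → stop 3 → Hub: 1+6+12+20+17+16 = 72
Hub → stop 1 → stop 2 → stop 5 → stop 3 → stop 4 → Hub: 1+6+8+17+3+19 = 54
Hub → stop 1 → stop 2 → stop 5 → stop 4 → stop 3 → Hub: 1+6+8+20+3+16 = 54
Hub → stop 1 → stop 3 → stop 2 → stop 4 → stop 5 → Hub: 1+15+9+12+20+3 = 60
Hub → stop 1 → stop 3 → stop 2 → stop 5 → stop 4 → Hub: 1+15+9+8+20+19 = 72
Hub → stop 1 → stop 3 → stop 4 → stop 2 → stop 5 → Hub: 1+15+3+12+8+3 = 42
Hub → stop 1 → stop 3 → stop 4 → stop 5 → stop 2 → Hub: 1+15+3+20+8+7 = 54
Hub → stop 1 → stop 3 → stop 5 → stop 2 → stop 4 → Hub: 1+15+17+8+12+19 = 72
Hub → stop 1 → stop 3 → stop 5 → stop 4 → stop 2 → Hub: 1+15+17+20+12+7 = 72
Hub → stop 1 → stop 4 → stop 2 → stop 3 → stop 5 → Hub: 1+18+12+9+17+3 = 60
Hub → stop 1 → stop 4 → stop 2 → stop 5 → stop 3 → Hub: 1+18+12+8+17+16 = 72
… (46 more)
The minimum is 42.
One optimal route: Hub → stop 1 → stop 2 → stop 3 → stop 4 → stop 5 → Hub (or its reverse).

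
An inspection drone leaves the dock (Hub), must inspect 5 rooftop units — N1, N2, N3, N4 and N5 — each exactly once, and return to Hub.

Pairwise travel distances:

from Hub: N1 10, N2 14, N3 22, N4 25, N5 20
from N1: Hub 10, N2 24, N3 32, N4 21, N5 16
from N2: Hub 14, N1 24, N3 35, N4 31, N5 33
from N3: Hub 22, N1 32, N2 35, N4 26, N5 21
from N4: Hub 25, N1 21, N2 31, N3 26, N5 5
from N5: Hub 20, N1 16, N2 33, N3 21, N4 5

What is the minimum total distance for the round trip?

Minimum total distance: 106.

With 5 stops there are 5!/2 = 60 distinct round trips (a route and its reverse cost the same).
Hub→N1→N2→N3→N4→N5→Hub: 10+24+35+26+5+20 = 120
Hub→N1→N2→N3→N5→N4→Hub: 10+24+35+21+5+25 = 120
Hub→N1→N2→N4→N3→N5→Hub: 10+24+31+26+21+20 = 132
Hub→N1→N2→N4→N5→N3→Hub: 10+24+31+5+21+22 = 113
Hub→N1→N2→N5→N3→N4→Hub: 10+24+33+21+26+25 = 139
Hub→N1→N2→N5→N4→N3→Hub: 10+24+33+5+26+22 = 120
Hub→N1→N3→N2→N4→N5→Hub: 10+32+35+31+5+20 = 133
Hub→N1→N3→N2→N5→N4→Hub: 10+32+35+33+5+25 = 140
Hub→N1→N3→N4→N2→N5→Hub: 10+32+26+31+33+20 = 152
Hub→N1→N3→N4→N5→N2→Hub: 10+32+26+5+33+14 = 120
Hub→N1→N3→N5→N2→N4→Hub: 10+32+21+33+31+25 = 152
Hub→N1→N3→N5→N4→N2→Hub: 10+32+21+5+31+14 = 113
Hub→N1→N4→N2→N3→N5→Hub: 10+21+31+35+21+20 = 138
Hub→N1→N4→N2→N5→N3→Hub: 10+21+31+33+21+22 = 138
… (46 more)
Hub→N1→N4→N5→N3→N2→Hub: 10+21+5+21+35+14 = 106  ← best
The minimum is 106.
One optimal route: Hub → N1 → N4 → N5 → N3 → N2 → Hub (or its reverse).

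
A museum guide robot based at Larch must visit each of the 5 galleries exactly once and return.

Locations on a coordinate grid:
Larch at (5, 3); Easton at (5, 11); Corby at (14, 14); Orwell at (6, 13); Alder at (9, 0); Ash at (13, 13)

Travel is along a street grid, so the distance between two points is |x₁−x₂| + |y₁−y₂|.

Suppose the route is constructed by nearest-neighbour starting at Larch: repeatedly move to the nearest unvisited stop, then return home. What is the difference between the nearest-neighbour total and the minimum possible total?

8 longer than the optimal tour.

Larch: Alder=7, Easton=8, Orwell=11, Ash=18, Corby=20 ⇒ Alder
Alder: Easton=15, Orwell=16, Ash=17, Corby=19 ⇒ Easton
Easton: Orwell=3, Ash=10, Corby=12 ⇒ Orwell
Orwell: Ash=7, Corby=9 ⇒ Ash
Ash: Corby=2 ⇒ Corby
NN route Larch → Alder → Easton → Orwell → Ash → Corby → Larch costs 54.
Optimal: Larch → Easton → Orwell → Corby → Ash → Alder → Larch costs 46 (by enumerating all 60 distinct tours).
Excess = 54 − 46 = 8.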